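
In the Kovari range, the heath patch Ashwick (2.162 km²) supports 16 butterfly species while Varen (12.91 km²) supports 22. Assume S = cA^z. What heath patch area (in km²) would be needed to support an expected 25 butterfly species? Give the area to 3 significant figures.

26.5 km²

z = ln(22/16) / ln(12.91/2.162) = 0.3185 / 1.7870 = 0.1782
c = 16 / 2.162^0.1782 = 16 / 1.147 = 13.95
A = (25/13.95)^(1/0.1782) ⇒ ln A = ln(1.793)/0.1782 = 3.2753
A = e^3.2753 ≈ 26.45 km²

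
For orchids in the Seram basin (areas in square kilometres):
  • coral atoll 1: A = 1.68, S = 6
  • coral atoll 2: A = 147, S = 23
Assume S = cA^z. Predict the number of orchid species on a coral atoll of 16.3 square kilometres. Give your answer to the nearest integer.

12

z = ln(23/6) / ln(147/1.68) = 1.3437 / 4.4716 = 0.3005
c = 6 / 1.68^0.3005 = 6 / 1.169 = 5.134
S₃ = 5.134 × 16.3^0.3005 = 5.134 × 2.313 ≈ 11.88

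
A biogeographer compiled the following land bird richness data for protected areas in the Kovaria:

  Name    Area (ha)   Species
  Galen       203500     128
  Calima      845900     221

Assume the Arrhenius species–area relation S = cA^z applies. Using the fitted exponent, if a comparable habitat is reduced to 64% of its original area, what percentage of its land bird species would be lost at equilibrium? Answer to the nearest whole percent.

16%

z = ln(221/128) / ln(845900/203500) = 0.5461 / 1.4247 = 0.3833
S_new/S_old = (A_new/A_old)^z = 0.64^0.3833 = exp(0.3833 × -0.4463) = 0.8428
Fraction lost = 1 − 0.8428 = 0.1572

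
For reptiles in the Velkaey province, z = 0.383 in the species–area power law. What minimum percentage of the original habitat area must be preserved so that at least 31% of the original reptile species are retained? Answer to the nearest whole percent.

5%

Need (A_new/A_old)^0.383 = 0.31, so A_new/A_old = 0.31^(1/0.383) = 0.31^2.611
ln(A_new/A_old) = ln 0.31 / 0.383 = -1.1712 / 0.383 = -3.0579
A_new/A_old = e^-3.0579 ≈ 0.04699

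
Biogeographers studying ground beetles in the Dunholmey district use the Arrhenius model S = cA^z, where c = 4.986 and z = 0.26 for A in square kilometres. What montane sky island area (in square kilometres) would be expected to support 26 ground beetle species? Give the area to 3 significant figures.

574 square kilometres

26 = 4.986 × A^0.26  ⇒  A^0.26 = 26/4.986 = 5.215
ln A = ln(5.215) / 0.26 = 1.6515 / 0.26 = 6.3518
A = e^6.3518 ≈ 573.5 square kilometres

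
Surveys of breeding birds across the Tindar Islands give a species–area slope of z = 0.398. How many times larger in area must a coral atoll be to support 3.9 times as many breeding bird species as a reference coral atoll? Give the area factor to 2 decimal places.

30.56

(A₂/A₁)^0.398 = 3.9, so A₂/A₁ = 3.9^(1/0.398) = 3.9^2.513
ln(A₂/A₁) = ln 3.9 / 0.398 = 1.3610 / 0.398 = 3.4195
A₂/A₁ = e^3.4195 ≈ 30.56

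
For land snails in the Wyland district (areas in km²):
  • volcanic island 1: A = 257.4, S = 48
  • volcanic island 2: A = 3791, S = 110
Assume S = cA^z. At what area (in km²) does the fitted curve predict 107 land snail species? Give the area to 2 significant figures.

z = ln(110/48) / ln(3791/257.4) = 0.8293 / 2.6898 = 0.3083
c = 48 / 257.4^0.3083 = 48 / 5.536 = 8.67
A = (107/8.67)^(1/0.3083) ⇒ ln A = ln(12.34)/0.3083 = 8.1507
A = e^8.1507 ≈ 3466 km²

3500 km²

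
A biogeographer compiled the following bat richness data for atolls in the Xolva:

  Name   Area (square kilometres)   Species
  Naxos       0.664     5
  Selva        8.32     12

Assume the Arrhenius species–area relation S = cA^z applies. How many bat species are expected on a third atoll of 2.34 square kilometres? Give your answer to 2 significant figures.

7.7

z = ln(12/5) / ln(8.32/0.664) = 0.8755 / 2.5281 = 0.3463
c = 5 / 0.664^0.3463 = 5 / 0.8678 = 5.762
S₃ = 5.762 × 2.34^0.3463 = 5.762 × 1.342 ≈ 7.734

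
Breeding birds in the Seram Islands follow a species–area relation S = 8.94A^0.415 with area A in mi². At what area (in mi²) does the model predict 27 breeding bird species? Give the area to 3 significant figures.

27 = 8.94 × A^0.415  ⇒  A^0.415 = 27/8.94 = 3.02
ln A = ln(3.02) / 0.415 = 1.1053 / 0.415 = 2.6634
A = e^2.6634 ≈ 14.34 mi²

14.3 mi²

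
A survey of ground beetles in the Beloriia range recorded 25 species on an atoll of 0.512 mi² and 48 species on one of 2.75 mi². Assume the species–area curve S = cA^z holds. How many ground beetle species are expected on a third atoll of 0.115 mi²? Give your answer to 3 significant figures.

z = ln(48/25) / ln(2.75/0.512) = 0.6523 / 1.6810 = 0.3881
c = 25 / 0.512^0.3881 = 25 / 0.7712 = 32.42
S₃ = 32.42 × 0.115^0.3881 = 32.42 × 0.432 ≈ 14

14.0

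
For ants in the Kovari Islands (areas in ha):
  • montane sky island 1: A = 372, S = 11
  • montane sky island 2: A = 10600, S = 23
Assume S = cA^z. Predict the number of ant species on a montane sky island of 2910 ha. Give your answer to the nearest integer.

z = ln(23/11) / ln(10600/372) = 0.7376 / 3.3497 = 0.2202
c = 11 / 372^0.2202 = 11 / 3.682 = 2.988
S₃ = 2.988 × 2910^0.2202 = 2.988 × 5.791 ≈ 17.3

17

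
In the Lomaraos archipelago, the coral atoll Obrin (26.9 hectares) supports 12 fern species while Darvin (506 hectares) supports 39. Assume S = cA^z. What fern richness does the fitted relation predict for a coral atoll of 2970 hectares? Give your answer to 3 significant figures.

79.4

z = ln(39/12) / ln(506/26.9) = 1.1787 / 2.9344 = 0.4017
c = 12 / 26.9^0.4017 = 12 / 3.752 = 3.198
S₃ = 3.198 × 2970^0.4017 = 3.198 × 24.83 ≈ 79.39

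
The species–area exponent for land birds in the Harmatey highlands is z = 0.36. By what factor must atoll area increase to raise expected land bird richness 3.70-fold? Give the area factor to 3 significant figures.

37.9

(A₂/A₁)^0.36 = 3.7, so A₂/A₁ = 3.7^(1/0.36) = 3.7^2.778
ln(A₂/A₁) = ln 3.7 / 0.36 = 1.3083 / 0.36 = 3.6343
A₂/A₁ = e^3.6343 ≈ 37.87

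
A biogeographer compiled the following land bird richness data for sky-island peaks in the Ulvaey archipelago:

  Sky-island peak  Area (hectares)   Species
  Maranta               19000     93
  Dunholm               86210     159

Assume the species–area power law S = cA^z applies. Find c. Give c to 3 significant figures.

2.83

z = ln(S₂/S₁) / ln(A₂/A₁) = ln(159/93) / ln(86210/19000) = 0.5363 / 1.5123 = 0.3546
c = S₁ / A₁^z = 93 / 19000^0.3546 = 93 / 32.91 = 2.826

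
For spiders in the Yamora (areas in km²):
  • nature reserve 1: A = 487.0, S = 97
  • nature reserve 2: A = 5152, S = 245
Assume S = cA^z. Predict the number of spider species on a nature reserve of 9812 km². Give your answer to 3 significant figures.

z = ln(245/97) / ln(5152/487) = 0.9265 / 2.3589 = 0.3928
c = 97 / 487^0.3928 = 97 / 11.37 = 8.534
S₃ = 8.534 × 9812^0.3928 = 8.534 × 36.98 ≈ 315.5

316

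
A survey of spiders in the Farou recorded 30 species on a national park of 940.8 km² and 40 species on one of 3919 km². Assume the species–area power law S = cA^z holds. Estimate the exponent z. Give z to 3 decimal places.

Taking logs: ln S = ln c + z ln A, so z = (ln S₂ − ln S₁)/(ln A₂ − ln A₁).
z = ln(40/30) / ln(3919/940.8) = ln(1.333) / ln(4.166) = 0.2877 / 1.4269 = 0.2016

0.202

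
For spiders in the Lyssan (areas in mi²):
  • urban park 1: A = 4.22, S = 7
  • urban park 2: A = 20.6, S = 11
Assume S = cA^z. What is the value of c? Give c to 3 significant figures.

4.64

z = ln(S₂/S₁) / ln(A₂/A₁) = ln(11/7) / ln(20.6/4.22) = 0.4520 / 1.5855 = 0.2851
c = S₁ / A₁^z = 7 / 4.22^0.2851 = 7 / 1.508 = 4.643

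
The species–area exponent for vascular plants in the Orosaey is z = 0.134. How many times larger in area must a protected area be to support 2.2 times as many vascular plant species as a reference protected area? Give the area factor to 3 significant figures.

359

(A₂/A₁)^0.134 = 2.2, so A₂/A₁ = 2.2^(1/0.134) = 2.2^7.463
ln(A₂/A₁) = ln 2.2 / 0.134 = 0.7885 / 0.134 = 5.8840
A₂/A₁ = e^5.8840 ≈ 359.2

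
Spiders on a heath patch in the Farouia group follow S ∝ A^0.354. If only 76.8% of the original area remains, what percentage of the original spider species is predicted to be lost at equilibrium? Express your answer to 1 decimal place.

S_new/S_old = (A_new/A_old)^z = 0.768^0.354
= exp(0.354 × ln 0.768) = exp(0.354 × -0.2640) = exp(-0.0934) ≈ 0.9108
Fraction lost = 1 − 0.9108 = 0.08921

8.9%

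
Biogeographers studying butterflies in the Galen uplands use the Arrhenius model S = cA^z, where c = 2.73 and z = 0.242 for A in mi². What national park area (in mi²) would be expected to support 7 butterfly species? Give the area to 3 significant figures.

49.0 mi²

7 = 2.73 × A^0.242  ⇒  A^0.242 = 7/2.73 = 2.564
ln A = ln(2.564) / 0.242 = 0.9416 / 0.242 = 3.8909
A = e^3.8909 ≈ 48.96 mi²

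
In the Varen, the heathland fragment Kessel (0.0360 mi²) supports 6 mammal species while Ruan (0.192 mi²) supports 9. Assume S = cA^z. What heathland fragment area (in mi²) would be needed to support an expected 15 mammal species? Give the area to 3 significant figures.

z = ln(9/6) / ln(0.192/0.036) = 0.4055 / 1.6740 = 0.2422
c = 6 / 0.036^0.2422 = 6 / 0.447 = 13.42
A = (15/13.42)^(1/0.2422) ⇒ ln A = ln(1.118)/0.2422 = 0.4587
A = e^0.4587 ≈ 1.582 mi²

1.58 mi²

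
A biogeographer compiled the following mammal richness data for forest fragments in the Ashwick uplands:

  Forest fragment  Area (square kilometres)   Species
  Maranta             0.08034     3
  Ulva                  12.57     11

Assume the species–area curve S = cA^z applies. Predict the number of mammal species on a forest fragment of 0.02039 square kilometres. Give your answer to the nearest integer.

z = ln(11/3) / ln(12.57/0.08034) = 1.2993 / 5.0528 = 0.2571
c = 3 / 0.08034^0.2571 = 3 / 0.5229 = 5.737
S₃ = 5.737 × 0.02039^0.2571 = 5.737 × 0.3675 ≈ 2.109

2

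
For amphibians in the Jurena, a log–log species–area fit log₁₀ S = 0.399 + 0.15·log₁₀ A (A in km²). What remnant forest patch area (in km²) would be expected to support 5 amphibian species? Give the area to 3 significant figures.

100 km²

5 = 2.506 × A^0.15  ⇒  A^0.15 = 5/2.506 = 1.995
ln A = ln(1.995) / 0.15 = 0.6907 / 0.15 = 4.6047
A = e^4.6047 ≈ 99.95 km²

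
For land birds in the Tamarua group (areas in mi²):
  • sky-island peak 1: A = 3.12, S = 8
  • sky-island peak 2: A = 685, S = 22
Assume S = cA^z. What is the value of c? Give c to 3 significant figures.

6.46

z = ln(S₂/S₁) / ln(A₂/A₁) = ln(22/8) / ln(685/3.12) = 1.0116 / 5.3916 = 0.1876
c = S₁ / A₁^z = 8 / 3.12^0.1876 = 8 / 1.238 = 6.462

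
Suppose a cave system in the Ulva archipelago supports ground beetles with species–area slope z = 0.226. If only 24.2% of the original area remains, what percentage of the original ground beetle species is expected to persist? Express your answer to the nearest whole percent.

S_new/S_old = (A_new/A_old)^z = 0.242^0.226
= exp(0.226 × ln 0.242) = exp(0.226 × -1.4188) = exp(-0.3207) ≈ 0.7257

73%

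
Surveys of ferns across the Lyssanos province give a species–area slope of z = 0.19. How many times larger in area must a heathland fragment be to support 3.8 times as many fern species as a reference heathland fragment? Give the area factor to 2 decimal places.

(A₂/A₁)^0.19 = 3.8, so A₂/A₁ = 3.8^(1/0.19) = 3.8^5.263
ln(A₂/A₁) = ln 3.8 / 0.19 = 1.3350 / 0.19 = 7.0263
A₂/A₁ = e^7.0263 ≈ 1126

1125.88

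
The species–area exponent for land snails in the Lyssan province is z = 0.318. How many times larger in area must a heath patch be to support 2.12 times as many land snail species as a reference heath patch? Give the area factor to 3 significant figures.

10.6

(A₂/A₁)^0.318 = 2.12, so A₂/A₁ = 2.12^(1/0.318) = 2.12^3.145
ln(A₂/A₁) = ln 2.12 / 0.318 = 0.7514 / 0.318 = 2.3629
A₂/A₁ = e^2.3629 ≈ 10.62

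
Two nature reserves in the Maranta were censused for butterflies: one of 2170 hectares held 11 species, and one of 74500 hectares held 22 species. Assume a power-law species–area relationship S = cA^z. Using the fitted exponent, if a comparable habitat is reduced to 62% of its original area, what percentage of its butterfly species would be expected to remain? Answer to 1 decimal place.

91.1%

z = ln(22/11) / ln(74500/2170) = 0.6931 / 3.5361 = 0.1960
S_new/S_old = (A_new/A_old)^z = 0.62^0.1960 = exp(0.1960 × -0.4780) = 0.9106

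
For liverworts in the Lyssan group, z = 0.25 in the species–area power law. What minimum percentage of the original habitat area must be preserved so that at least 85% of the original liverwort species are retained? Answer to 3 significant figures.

52.2%

Need (A_new/A_old)^0.25 = 0.85, so A_new/A_old = 0.85^(1/0.25) = 0.85^4
ln(A_new/A_old) = ln 0.85 / 0.25 = -0.1625 / 0.25 = -0.6501
A_new/A_old = e^-0.6501 ≈ 0.522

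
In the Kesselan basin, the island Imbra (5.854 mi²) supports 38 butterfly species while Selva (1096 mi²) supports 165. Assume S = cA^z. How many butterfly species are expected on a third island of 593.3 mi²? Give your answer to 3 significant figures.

z = ln(165/38) / ln(1096/5.854) = 1.4684 / 5.2323 = 0.2806
c = 38 / 5.854^0.2806 = 38 / 1.642 = 23.14
S₃ = 23.14 × 593.3^0.2806 = 23.14 × 6.002 ≈ 138.9

139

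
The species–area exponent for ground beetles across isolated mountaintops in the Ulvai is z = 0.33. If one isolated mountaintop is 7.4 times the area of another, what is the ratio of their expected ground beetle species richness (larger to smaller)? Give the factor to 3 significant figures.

1.94

S₂/S₁ = (A₂/A₁)^z = 7.4^0.33
ln(S₂/S₁) = 0.33 × ln 7.4 = 0.33 × 2.0015 = 0.6605
S₂/S₁ = e^0.6605 ≈ 1.936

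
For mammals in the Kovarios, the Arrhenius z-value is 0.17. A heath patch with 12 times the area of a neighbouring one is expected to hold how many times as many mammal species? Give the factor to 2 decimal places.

1.53

S₂/S₁ = (A₂/A₁)^z = 12^0.17
ln(S₂/S₁) = 0.17 × ln 12 = 0.17 × 2.4849 = 0.4224
S₂/S₁ = e^0.4224 ≈ 1.526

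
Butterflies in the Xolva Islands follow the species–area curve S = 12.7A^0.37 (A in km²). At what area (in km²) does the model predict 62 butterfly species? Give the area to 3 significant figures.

62 = 12.7 × A^0.37  ⇒  A^0.37 = 62/12.7 = 4.882
ln A = ln(4.882) / 0.37 = 1.5855 / 0.37 = 4.2852
A = e^4.2852 ≈ 72.62 km²

72.6 km²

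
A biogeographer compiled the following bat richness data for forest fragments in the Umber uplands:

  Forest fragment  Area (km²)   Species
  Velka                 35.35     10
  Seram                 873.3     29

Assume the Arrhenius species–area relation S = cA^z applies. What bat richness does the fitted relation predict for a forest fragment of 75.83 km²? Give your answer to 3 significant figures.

z = ln(29/10) / ln(873.3/35.35) = 1.0647 / 3.2070 = 0.3320
c = 10 / 35.35^0.3320 = 10 / 3.266 = 3.062
S₃ = 3.062 × 75.83^0.3320 = 3.062 × 4.208 ≈ 12.88

12.9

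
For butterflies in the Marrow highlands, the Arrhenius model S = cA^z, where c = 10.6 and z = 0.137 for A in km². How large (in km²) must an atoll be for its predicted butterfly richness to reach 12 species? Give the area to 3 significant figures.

12 = 10.6 × A^0.137  ⇒  A^0.137 = 12/10.6 = 1.132
ln A = ln(1.132) / 0.137 = 0.1241 / 0.137 = 0.9055
A = e^0.9055 ≈ 2.473 km²

2.47 km²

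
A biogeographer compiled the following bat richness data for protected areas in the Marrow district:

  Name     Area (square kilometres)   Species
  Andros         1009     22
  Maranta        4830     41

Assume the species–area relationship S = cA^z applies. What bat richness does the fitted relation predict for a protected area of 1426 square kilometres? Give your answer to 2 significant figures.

25

z = ln(41/22) / ln(4830/1009) = 0.6225 / 1.5659 = 0.3976
c = 22 / 1009^0.3976 = 22 / 15.64 = 1.407
S₃ = 1.407 × 1426^0.3976 = 1.407 × 17.94 ≈ 25.24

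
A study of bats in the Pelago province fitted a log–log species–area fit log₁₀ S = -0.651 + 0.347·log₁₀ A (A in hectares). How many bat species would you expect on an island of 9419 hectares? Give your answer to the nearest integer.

5

S = 0.2234 × 9419^0.347 = 0.2234 × 23.93 ≈ 5.345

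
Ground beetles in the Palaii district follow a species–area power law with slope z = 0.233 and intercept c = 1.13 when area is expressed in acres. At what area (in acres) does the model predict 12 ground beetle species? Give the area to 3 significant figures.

12 = 1.13 × A^0.233  ⇒  A^0.233 = 12/1.13 = 10.62
ln A = ln(10.62) / 0.233 = 2.3627 / 0.233 = 10.1403
A = e^10.1403 ≈ 25344 acres

25300 acres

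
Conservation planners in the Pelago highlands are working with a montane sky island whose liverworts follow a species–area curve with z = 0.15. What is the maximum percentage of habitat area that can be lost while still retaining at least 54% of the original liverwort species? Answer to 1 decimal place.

98.4%

Need (A_new/A_old)^0.15 = 0.54, so A_new/A_old = 0.54^(1/0.15) = 0.54^6.667
ln(A_new/A_old) = ln 0.54 / 0.15 = -0.6162 / 0.15 = -4.1079
A_new/A_old = e^-4.1079 ≈ 0.01644
Fraction that can be lost = 1 − 0.01644 = 0.9836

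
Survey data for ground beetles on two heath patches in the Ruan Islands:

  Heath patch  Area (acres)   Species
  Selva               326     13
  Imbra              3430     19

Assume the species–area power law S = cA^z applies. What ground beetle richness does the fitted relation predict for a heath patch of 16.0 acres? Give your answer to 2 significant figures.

z = ln(19/13) / ln(3430/326) = 0.3795 / 2.3534 = 0.1613
c = 13 / 326^0.1613 = 13 / 2.542 = 5.113
S₃ = 5.113 × 16^0.1613 = 5.113 × 1.564 ≈ 7.996

8.0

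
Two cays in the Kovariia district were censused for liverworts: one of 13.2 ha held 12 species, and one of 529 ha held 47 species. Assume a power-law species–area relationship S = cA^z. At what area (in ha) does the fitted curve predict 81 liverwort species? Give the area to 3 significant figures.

z = ln(47/12) / ln(529/13.2) = 1.3652 / 3.6908 = 0.3699
c = 12 / 13.2^0.3699 = 12 / 2.597 = 4.62
A = (81/4.62)^(1/0.3699) ⇒ ln A = ln(17.53)/0.3699 = 7.7424
A = e^7.7424 ≈ 2304 ha

2300 ha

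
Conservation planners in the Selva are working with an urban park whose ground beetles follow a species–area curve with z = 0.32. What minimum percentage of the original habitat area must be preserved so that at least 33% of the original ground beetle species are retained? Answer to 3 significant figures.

3.13%

Need (A_new/A_old)^0.32 = 0.33, so A_new/A_old = 0.33^(1/0.32) = 0.33^3.125
ln(A_new/A_old) = ln 0.33 / 0.32 = -1.1087 / 0.32 = -3.4646
A_new/A_old = e^-3.4646 ≈ 0.03129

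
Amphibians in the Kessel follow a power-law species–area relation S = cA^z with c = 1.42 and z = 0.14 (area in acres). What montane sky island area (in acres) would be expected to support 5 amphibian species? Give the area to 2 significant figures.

5 = 1.42 × A^0.14  ⇒  A^0.14 = 5/1.42 = 3.521
ln A = ln(3.521) / 0.14 = 1.2588 / 0.14 = 8.9913
A = e^8.9913 ≈ 8033 acres

8000 acres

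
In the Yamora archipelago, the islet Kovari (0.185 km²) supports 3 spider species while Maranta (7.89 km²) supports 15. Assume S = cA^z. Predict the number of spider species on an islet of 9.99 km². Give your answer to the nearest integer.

17

z = ln(15/3) / ln(7.89/0.185) = 1.6094 / 3.7530 = 0.4288
c = 3 / 0.185^0.4288 = 3 / 0.485 = 6.186
S₃ = 6.186 × 9.99^0.4288 = 6.186 × 2.683 ≈ 16.6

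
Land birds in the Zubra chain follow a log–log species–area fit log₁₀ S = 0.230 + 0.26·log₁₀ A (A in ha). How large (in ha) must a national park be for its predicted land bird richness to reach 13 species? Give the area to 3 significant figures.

13 = 1.698 × A^0.26  ⇒  A^0.26 = 13/1.698 = 7.655
ln A = ln(7.655) / 0.26 = 2.0354 / 0.26 = 7.8283
A = e^7.8283 ≈ 2511 ha

2510 ha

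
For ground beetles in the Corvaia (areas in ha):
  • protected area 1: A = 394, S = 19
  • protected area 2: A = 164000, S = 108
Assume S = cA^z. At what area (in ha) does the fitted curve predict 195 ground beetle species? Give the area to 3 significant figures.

z = ln(108/19) / ln(164000/394) = 1.7377 / 6.0313 = 0.2881
c = 19 / 394^0.2881 = 19 / 5.595 = 3.396
A = (195/3.396)^(1/0.2881) ⇒ ln A = ln(57.42)/0.2881 = 14.0584
A = e^14.0584 ≈ 1274976 ha

1270000 ha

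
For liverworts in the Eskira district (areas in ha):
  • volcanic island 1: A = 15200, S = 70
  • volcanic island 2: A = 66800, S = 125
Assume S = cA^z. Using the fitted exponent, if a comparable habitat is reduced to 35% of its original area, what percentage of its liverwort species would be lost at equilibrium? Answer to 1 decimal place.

33.7%

z = ln(125/70) / ln(66800/15200) = 0.5798 / 1.4804 = 0.3917
S_new/S_old = (A_new/A_old)^z = 0.35^0.3917 = exp(0.3917 × -1.0498) = 0.6629
Fraction lost = 1 − 0.6629 = 0.3371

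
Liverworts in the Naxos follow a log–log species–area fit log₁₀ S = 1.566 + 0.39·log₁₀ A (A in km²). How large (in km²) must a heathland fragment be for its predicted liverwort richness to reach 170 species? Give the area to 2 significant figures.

51 km²

170 = 36.81 × A^0.39  ⇒  A^0.39 = 170/36.81 = 4.618
ln A = ln(4.618) / 0.39 = 1.5300 / 0.39 = 3.9229
A = e^3.9229 ≈ 50.55 km²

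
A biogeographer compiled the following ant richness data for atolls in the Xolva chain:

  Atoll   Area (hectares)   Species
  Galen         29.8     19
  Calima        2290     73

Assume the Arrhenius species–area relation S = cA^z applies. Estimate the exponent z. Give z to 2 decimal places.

Taking logs: ln S = ln c + z ln A, so z = (ln S₂ − ln S₁)/(ln A₂ − ln A₁).
z = ln(73/19) / ln(2290/29.8) = ln(3.842) / ln(76.85) = 1.3460 / 4.3418 = 0.3100

0.31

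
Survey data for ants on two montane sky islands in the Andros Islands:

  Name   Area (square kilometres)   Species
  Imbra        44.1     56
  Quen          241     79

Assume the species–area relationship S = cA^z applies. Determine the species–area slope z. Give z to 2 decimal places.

0.20

Taking logs: ln S = ln c + z ln A, so z = (ln S₂ − ln S₁)/(ln A₂ − ln A₁).
z = ln(79/56) / ln(241/44.1) = ln(1.411) / ln(5.465) = 0.3441 / 1.6983 = 0.2026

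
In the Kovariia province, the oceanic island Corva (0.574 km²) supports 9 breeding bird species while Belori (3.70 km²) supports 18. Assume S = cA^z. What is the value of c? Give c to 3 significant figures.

11.1

z = ln(S₂/S₁) / ln(A₂/A₁) = ln(18/9) / ln(3.7/0.574) = 0.6931 / 1.8635 = 0.3720
c = S₁ / A₁^z = 9 / 0.574^0.3720 = 9 / 0.8134 = 11.06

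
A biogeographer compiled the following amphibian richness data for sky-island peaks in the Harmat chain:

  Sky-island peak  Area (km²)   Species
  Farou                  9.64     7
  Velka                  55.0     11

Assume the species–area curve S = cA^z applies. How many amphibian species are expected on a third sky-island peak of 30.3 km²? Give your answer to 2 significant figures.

9.4

z = ln(11/7) / ln(55/9.64) = 0.4520 / 1.7414 = 0.2596
c = 7 / 9.64^0.2596 = 7 / 1.801 = 3.888
S₃ = 3.888 × 30.3^0.2596 = 3.888 × 2.424 ≈ 9.423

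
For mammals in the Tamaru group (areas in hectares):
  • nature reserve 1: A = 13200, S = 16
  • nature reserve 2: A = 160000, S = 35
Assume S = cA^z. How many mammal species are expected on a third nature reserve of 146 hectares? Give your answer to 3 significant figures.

3.89

z = ln(35/16) / ln(160000/13200) = 0.7828 / 2.4950 = 0.3137
c = 16 / 13200^0.3137 = 16 / 19.62 = 0.8154
S₃ = 0.8154 × 146^0.3137 = 0.8154 × 4.776 ≈ 3.894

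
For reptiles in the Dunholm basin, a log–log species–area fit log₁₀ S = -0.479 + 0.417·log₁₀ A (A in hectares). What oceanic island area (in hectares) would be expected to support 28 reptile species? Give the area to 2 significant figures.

28 = 0.3319 × A^0.417  ⇒  A^0.417 = 28/0.3319 = 84.36
ln A = ln(84.36) / 0.417 = 4.4351 / 0.417 = 10.6358
A = e^10.6358 ≈ 41599 hectares

42000 hectares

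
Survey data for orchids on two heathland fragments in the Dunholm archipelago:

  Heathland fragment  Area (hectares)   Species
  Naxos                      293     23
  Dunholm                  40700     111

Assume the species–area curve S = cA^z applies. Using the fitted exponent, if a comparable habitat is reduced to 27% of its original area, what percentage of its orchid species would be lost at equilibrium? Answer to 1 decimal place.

34.1%

z = ln(111/23) / ln(40700/293) = 1.5740 / 4.9338 = 0.3190
S_new/S_old = (A_new/A_old)^z = 0.27^0.3190 = exp(0.3190 × -1.3093) = 0.6585
Fraction lost = 1 − 0.6585 = 0.3415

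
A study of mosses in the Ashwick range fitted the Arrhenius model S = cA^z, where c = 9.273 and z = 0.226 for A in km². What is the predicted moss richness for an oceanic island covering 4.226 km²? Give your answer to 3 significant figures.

S = 9.273 × 4.226^0.226 = 9.273 × 1.385 ≈ 12.84

12.8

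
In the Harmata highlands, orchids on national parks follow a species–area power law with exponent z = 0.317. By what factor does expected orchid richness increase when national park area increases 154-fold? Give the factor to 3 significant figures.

S₂/S₁ = (A₂/A₁)^z = 154^0.317
ln(S₂/S₁) = 0.317 × ln 154 = 0.317 × 5.0370 = 1.5967
S₂/S₁ = e^1.5967 ≈ 4.937

4.94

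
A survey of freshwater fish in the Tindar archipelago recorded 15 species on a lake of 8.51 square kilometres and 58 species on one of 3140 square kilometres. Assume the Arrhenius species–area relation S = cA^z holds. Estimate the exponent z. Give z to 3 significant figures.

0.229

Taking logs: ln S = ln c + z ln A, so z = (ln S₂ − ln S₁)/(ln A₂ − ln A₁).
z = ln(58/15) / ln(3140/8.51) = ln(3.867) / ln(369) = 1.3524 / 5.9107 = 0.2288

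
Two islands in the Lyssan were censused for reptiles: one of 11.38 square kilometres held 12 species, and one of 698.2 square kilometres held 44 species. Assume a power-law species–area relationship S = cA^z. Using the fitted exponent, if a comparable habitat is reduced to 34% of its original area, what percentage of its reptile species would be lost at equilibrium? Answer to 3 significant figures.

28.9%

z = ln(44/12) / ln(698.2/11.38) = 1.2993 / 4.1166 = 0.3156
S_new/S_old = (A_new/A_old)^z = 0.34^0.3156 = exp(0.3156 × -1.0788) = 0.7114
Fraction lost = 1 − 0.7114 = 0.2886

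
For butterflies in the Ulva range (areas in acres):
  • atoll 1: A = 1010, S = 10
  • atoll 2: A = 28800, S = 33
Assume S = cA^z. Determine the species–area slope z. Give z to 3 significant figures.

0.356

Taking logs: ln S = ln c + z ln A, so z = (ln S₂ − ln S₁)/(ln A₂ − ln A₁).
z = ln(33/10) / ln(28800/1010) = ln(3.3) / ln(28.51) = 1.1939 / 3.3504 = 0.3563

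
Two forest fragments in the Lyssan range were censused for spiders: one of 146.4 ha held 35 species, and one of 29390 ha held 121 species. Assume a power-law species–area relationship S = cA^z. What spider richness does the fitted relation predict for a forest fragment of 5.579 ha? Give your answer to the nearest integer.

z = ln(121/35) / ln(29390/146.4) = 1.2404 / 5.3021 = 0.2340
c = 35 / 146.4^0.2340 = 35 / 3.211 = 10.9
S₃ = 10.9 × 5.579^0.2340 = 10.9 × 1.495 ≈ 16.3

16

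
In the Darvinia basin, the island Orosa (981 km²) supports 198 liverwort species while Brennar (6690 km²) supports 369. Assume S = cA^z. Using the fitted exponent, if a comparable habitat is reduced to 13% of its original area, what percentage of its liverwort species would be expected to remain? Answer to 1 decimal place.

51.6%

z = ln(369/198) / ln(6690/981) = 0.6225 / 1.9198 = 0.3243
S_new/S_old = (A_new/A_old)^z = 0.13^0.3243 = exp(0.3243 × -2.0402) = 0.516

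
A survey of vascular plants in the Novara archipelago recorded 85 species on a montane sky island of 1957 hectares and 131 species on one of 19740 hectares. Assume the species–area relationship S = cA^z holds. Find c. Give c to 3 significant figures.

20.6

z = ln(S₂/S₁) / ln(A₂/A₁) = ln(131/85) / ln(19740/1957) = 0.4325 / 2.3112 = 0.1871
c = S₁ / A₁^z = 85 / 1957^0.1871 = 85 / 4.131 = 20.58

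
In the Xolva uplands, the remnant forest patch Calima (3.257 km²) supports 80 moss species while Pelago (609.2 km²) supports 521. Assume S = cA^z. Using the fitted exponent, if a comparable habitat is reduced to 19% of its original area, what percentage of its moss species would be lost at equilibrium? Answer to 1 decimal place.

z = ln(521/80) / ln(609.2/3.257) = 1.8737 / 5.2313 = 0.3582
S_new/S_old = (A_new/A_old)^z = 0.19^0.3582 = exp(0.3582 × -1.6607) = 0.5517
Fraction lost = 1 − 0.5517 = 0.4483

44.8%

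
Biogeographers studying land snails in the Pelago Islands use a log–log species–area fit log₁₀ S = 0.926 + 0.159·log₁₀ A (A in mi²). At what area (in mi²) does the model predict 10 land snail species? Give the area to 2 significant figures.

10 = 8.433 × A^0.159  ⇒  A^0.159 = 10/8.433 = 1.186
ln A = ln(1.186) / 0.159 = 0.1704 / 0.159 = 1.0716
A = e^1.0716 ≈ 2.92 mi²

2.9 mi²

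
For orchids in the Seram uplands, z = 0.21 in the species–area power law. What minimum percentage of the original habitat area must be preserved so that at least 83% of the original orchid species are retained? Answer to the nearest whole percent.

41%

Need (A_new/A_old)^0.21 = 0.83, so A_new/A_old = 0.83^(1/0.21) = 0.83^4.762
ln(A_new/A_old) = ln 0.83 / 0.21 = -0.1863 / 0.21 = -0.8873
A_new/A_old = e^-0.8873 ≈ 0.4118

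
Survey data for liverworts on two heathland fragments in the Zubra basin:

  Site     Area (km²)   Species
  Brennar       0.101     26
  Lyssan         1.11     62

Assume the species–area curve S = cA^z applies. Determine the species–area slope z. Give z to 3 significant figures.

0.363

Taking logs: ln S = ln c + z ln A, so z = (ln S₂ − ln S₁)/(ln A₂ − ln A₁).
z = ln(62/26) / ln(1.11/0.101) = ln(2.385) / ln(10.99) = 0.8690 / 2.3970 = 0.3626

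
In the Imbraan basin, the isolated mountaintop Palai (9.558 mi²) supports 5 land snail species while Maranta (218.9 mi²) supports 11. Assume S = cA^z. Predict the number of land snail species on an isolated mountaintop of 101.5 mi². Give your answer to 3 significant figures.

z = ln(11/5) / ln(218.9/9.558) = 0.7885 / 3.1312 = 0.2518
c = 5 / 9.558^0.2518 = 5 / 1.765 = 2.832
S₃ = 2.832 × 101.5^0.2518 = 2.832 × 3.201 ≈ 9.065

9.06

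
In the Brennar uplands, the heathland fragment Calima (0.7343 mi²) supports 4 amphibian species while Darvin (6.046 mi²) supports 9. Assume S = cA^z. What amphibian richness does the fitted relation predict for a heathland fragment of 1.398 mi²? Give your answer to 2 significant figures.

z = ln(9/4) / ln(6.046/0.7343) = 0.8109 / 2.1082 = 0.3846
c = 4 / 0.7343^0.3846 = 4 / 0.888 = 4.505
S₃ = 4.505 × 1.398^0.3846 = 4.505 × 1.138 ≈ 5.124

5.1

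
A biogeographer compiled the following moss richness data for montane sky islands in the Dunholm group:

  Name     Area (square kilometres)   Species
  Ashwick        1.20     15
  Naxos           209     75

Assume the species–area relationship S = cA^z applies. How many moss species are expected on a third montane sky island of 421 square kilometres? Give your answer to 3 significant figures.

z = ln(75/15) / ln(209/1.2) = 1.6094 / 5.1600 = 0.3119
c = 15 / 1.2^0.3119 = 15 / 1.059 = 14.17
S₃ = 14.17 × 421^0.3119 = 14.17 × 6.585 ≈ 93.31

93.3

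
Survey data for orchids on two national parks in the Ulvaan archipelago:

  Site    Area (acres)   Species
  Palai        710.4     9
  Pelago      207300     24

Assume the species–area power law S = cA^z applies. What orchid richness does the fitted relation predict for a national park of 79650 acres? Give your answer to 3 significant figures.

20.3

z = ln(24/9) / ln(207300/710.4) = 0.9808 / 5.6761 = 0.1728
c = 9 / 710.4^0.1728 = 9 / 3.11 = 2.894
S₃ = 2.894 × 79650^0.1728 = 2.894 × 7.03 ≈ 20.34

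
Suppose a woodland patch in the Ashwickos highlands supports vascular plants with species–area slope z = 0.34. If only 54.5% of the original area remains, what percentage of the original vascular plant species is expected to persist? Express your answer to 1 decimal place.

S_new/S_old = (A_new/A_old)^z = 0.545^0.34
= exp(0.34 × ln 0.545) = exp(0.34 × -0.6070) = exp(-0.2064) ≈ 0.8135

81.4%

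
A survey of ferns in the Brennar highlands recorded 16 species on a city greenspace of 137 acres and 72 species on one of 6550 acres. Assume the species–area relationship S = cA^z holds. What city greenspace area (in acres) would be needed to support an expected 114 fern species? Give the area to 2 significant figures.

z = ln(72/16) / ln(6550/137) = 1.5041 / 3.8672 = 0.3889
c = 16 / 137^0.3889 = 16 / 6.777 = 2.361
A = (114/2.361)^(1/0.3889) ⇒ ln A = ln(48.29)/0.3889 = 9.9688
A = e^9.9688 ≈ 21349 acres

21000 acres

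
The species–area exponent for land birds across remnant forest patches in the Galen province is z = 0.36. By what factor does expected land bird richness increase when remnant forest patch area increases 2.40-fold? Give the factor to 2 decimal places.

S₂/S₁ = (A₂/A₁)^z = 2.4^0.36
ln(S₂/S₁) = 0.36 × ln 2.4 = 0.36 × 0.8755 = 0.3152
S₂/S₁ = e^0.3152 ≈ 1.37

1.37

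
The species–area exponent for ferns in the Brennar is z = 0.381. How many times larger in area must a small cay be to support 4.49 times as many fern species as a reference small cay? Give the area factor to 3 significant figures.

51.5

(A₂/A₁)^0.381 = 4.49, so A₂/A₁ = 4.49^(1/0.381) = 4.49^2.625
ln(A₂/A₁) = ln 4.49 / 0.381 = 1.5019 / 0.381 = 3.9419
A₂/A₁ = e^3.9419 ≈ 51.51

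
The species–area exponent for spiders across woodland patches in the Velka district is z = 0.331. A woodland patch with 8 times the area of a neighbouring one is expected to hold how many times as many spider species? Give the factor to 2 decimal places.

1.99

S₂/S₁ = (A₂/A₁)^z = 8^0.331
ln(S₂/S₁) = 0.331 × ln 8 = 0.331 × 2.0794 = 0.6883
S₂/S₁ = e^0.6883 ≈ 1.99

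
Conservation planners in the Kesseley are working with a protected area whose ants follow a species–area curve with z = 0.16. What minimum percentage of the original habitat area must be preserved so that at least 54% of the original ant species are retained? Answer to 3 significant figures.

2.13%

Need (A_new/A_old)^0.16 = 0.54, so A_new/A_old = 0.54^(1/0.16) = 0.54^6.25
ln(A_new/A_old) = ln 0.54 / 0.16 = -0.6162 / 0.16 = -3.8512
A_new/A_old = e^-3.8512 ≈ 0.02125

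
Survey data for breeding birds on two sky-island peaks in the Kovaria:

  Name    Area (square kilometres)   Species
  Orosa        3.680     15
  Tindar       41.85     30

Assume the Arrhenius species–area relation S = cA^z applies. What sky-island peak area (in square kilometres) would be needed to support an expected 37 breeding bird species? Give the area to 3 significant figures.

z = ln(30/15) / ln(41.85/3.68) = 0.6931 / 2.4312 = 0.2851
c = 15 / 3.68^0.2851 = 15 / 1.45 = 10.35
A = (37/10.35)^(1/0.2851) ⇒ ln A = ln(3.576)/0.2851 = 4.4697
A = e^4.4697 ≈ 87.33 square kilometres

87.3 square kilometres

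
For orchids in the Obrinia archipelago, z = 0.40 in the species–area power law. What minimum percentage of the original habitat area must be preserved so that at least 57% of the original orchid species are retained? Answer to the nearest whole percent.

Need (A_new/A_old)^0.4 = 0.57, so A_new/A_old = 0.57^(1/0.4) = 0.57^2.5
ln(A_new/A_old) = ln 0.57 / 0.4 = -0.5621 / 0.4 = -1.4053
A_new/A_old = e^-1.4053 ≈ 0.2453

25%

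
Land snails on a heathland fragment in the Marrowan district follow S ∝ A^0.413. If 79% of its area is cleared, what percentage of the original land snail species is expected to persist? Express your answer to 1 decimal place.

S_new/S_old = (A_new/A_old)^z = 0.21^0.413
= exp(0.413 × ln 0.21) = exp(0.413 × -1.5606) = exp(-0.6445) ≈ 0.5249

52.5%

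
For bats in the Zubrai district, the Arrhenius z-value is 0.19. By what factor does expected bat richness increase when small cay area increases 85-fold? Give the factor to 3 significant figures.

S₂/S₁ = (A₂/A₁)^z = 85^0.19
ln(S₂/S₁) = 0.19 × ln 85 = 0.19 × 4.4427 = 0.8441
S₂/S₁ = e^0.8441 ≈ 2.326

2.33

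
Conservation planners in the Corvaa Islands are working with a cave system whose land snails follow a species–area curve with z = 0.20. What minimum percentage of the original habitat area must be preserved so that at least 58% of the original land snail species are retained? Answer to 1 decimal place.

6.6%

Need (A_new/A_old)^0.2 = 0.58, so A_new/A_old = 0.58^(1/0.2) = 0.58^5
ln(A_new/A_old) = ln 0.58 / 0.2 = -0.5447 / 0.2 = -2.7236
A_new/A_old = e^-2.7236 ≈ 0.06564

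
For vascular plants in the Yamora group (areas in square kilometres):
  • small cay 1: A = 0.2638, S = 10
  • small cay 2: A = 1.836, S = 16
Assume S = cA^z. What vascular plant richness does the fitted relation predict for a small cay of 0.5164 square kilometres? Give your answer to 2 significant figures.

12

z = ln(16/10) / ln(1.836/0.2638) = 0.4700 / 1.9402 = 0.2423
c = 10 / 0.2638^0.2423 = 10 / 0.7241 = 13.81
S₃ = 13.81 × 0.5164^0.2423 = 13.81 × 0.8521 ≈ 11.77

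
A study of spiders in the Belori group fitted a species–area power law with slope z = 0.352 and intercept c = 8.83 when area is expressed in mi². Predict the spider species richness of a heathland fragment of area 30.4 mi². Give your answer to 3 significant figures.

S = 8.83 × 30.4^0.352
ln S = ln 8.83 + 0.352 × ln 30.4 = 2.1782 + 0.352 × 3.4144 = 3.3800
S = e^3.3800 ≈ 29.37

29.4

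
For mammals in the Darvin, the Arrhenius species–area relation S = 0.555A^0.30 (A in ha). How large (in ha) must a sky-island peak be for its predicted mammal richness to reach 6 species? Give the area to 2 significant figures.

6 = 0.555 × A^0.3  ⇒  A^0.3 = 6/0.555 = 10.81
ln A = ln(10.81) / 0.3 = 2.3805 / 0.3 = 7.9352
A = e^7.9352 ≈ 2794 ha

2800 ha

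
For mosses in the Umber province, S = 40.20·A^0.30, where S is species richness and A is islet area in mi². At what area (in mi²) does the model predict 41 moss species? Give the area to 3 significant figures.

1.07 mi²

41 = 40.2 × A^0.3  ⇒  A^0.3 = 41/40.2 = 1.02
ln A = ln(1.02) / 0.3 = 0.0197 / 0.3 = 0.0657
A = e^0.0657 ≈ 1.068 mi²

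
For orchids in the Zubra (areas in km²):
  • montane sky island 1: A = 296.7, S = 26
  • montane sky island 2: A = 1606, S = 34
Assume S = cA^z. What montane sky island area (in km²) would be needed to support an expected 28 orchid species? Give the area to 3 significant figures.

473 km²

z = ln(34/26) / ln(1606/296.7) = 0.2683 / 1.6888 = 0.1589
c = 26 / 296.7^0.1589 = 26 / 2.47 = 10.53
A = (28/10.53)^(1/0.1589) ⇒ ln A = ln(2.66)/0.1589 = 6.1592
A = e^6.1592 ≈ 473.1 km²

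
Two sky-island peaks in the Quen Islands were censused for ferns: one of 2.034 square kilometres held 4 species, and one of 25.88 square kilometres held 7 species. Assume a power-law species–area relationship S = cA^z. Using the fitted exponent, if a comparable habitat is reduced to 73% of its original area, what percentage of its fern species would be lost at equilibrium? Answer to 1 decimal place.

z = ln(7/4) / ln(25.88/2.034) = 0.5596 / 2.5435 = 0.2200
S_new/S_old = (A_new/A_old)^z = 0.73^0.2200 = exp(0.2200 × -0.3147) = 0.9331
Fraction lost = 1 − 0.9331 = 0.0669

6.7%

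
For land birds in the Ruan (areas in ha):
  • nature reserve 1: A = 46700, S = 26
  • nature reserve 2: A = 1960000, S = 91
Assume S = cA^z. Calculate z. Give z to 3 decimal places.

Taking logs: ln S = ln c + z ln A, so z = (ln S₂ − ln S₁)/(ln A₂ − ln A₁).
z = ln(91/26) / ln(1960000/46700) = ln(3.5) / ln(41.97) = 1.2528 / 3.7370 = 0.3352

0.335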